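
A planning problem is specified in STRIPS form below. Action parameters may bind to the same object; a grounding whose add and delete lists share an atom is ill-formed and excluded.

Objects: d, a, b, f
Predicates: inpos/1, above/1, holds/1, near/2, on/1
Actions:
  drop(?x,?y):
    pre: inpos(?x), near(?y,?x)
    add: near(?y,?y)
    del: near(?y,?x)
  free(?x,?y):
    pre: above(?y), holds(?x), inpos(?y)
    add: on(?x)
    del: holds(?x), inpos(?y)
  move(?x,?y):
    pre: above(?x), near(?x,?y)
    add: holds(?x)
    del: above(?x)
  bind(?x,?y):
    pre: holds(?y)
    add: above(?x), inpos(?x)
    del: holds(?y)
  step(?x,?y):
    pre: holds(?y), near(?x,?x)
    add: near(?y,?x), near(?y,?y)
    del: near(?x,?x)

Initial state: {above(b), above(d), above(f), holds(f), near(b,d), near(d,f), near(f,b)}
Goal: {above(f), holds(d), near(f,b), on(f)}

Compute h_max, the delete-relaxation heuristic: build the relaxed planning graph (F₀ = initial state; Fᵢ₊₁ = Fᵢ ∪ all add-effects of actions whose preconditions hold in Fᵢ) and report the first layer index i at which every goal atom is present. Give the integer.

2

F0 = init (7 atoms)
F1 = F0 ∪ {above(a), holds(b), holds(d), inpos(a), inpos(b), inpos(d), inpos(f)}  (14 atoms)
F2 = F1 ∪ {near(b,b), near(d,d), near(f,f), on(b), on(d), on(f)}  (20 atoms)
goal ⊆ F2  ⇒  h_max = 2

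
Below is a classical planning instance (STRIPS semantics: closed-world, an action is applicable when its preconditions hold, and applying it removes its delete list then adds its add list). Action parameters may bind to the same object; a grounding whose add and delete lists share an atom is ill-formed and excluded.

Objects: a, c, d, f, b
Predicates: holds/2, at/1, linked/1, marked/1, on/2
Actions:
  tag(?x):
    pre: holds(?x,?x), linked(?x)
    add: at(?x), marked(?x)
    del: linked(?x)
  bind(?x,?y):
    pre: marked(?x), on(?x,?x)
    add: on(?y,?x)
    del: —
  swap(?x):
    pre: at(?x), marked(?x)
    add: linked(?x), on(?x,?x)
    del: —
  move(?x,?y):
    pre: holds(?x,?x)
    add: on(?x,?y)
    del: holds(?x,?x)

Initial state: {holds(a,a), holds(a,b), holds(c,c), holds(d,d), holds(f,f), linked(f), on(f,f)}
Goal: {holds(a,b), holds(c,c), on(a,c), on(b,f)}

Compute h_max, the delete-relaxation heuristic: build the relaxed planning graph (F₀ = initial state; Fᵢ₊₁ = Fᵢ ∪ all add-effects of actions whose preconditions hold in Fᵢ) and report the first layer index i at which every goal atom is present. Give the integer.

F0 = init (7 atoms)
F1 = F0 ∪ {at(f), marked(f), on(a,a), on(a,b), on(a,c), on(a,d), on(a,f), on(c,a), on(c,b), on(c,c), on(c,d), on(c,f), on(d,a), on(d,b), on(d,c), on(d,d), on(d,f), on(f,a), on(f,b), on(f,c), on(f,d)}  (28 atoms)
F2 = F1 ∪ {on(b,f)}  (29 atoms)
goal ⊆ F2  ⇒  h_max = 2

2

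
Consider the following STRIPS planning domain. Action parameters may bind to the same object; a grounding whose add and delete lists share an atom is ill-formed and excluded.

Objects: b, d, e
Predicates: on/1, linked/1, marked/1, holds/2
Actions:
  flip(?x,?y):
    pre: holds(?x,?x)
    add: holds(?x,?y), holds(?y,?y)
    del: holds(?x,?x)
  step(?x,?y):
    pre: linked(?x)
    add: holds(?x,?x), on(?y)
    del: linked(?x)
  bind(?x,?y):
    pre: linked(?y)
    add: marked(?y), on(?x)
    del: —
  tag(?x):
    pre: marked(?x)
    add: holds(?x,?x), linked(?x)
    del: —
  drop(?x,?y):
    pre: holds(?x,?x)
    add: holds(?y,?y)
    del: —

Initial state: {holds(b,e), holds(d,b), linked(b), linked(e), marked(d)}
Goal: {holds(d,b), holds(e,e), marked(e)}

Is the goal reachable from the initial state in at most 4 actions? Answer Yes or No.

1. bind(b,e)  →  {holds(b,e), holds(d,b), linked(b), linked(e), marked(d), marked(e), on(b)}
2. step(e,b)  →  {holds(b,e), holds(d,b), holds(e,e), linked(b), marked(d), marked(e), on(b)}
optimal plan length = 2; 2 ≤ 4

Yes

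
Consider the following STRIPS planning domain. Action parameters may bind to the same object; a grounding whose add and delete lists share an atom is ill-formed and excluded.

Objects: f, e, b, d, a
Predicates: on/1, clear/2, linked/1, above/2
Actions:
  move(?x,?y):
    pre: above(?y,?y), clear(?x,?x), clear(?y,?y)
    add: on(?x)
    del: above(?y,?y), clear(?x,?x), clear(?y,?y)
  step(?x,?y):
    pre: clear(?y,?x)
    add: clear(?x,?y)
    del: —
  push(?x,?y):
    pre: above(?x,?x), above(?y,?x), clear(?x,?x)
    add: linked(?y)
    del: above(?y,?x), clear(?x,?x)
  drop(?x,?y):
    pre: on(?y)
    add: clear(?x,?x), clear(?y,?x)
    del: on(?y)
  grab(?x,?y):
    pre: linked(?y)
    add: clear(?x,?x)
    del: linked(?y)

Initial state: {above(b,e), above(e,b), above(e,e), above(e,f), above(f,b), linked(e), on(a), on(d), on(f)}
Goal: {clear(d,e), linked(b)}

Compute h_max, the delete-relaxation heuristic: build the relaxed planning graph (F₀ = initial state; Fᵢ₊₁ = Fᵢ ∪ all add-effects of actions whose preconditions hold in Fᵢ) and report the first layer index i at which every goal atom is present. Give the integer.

2

F0 = init (9 atoms)
F1 = F0 ∪ {clear(a,a), clear(a,b), clear(a,d), clear(a,e), clear(a,f), clear(b,b), clear(d,a), clear(d,b), clear(d,d), clear(d,e), clear(d,f), clear(e,e), clear(f,a), clear(f,b), clear(f,d), clear(f,e), clear(f,f)}  (26 atoms)
F2 = F1 ∪ {clear(b,a), clear(b,d), clear(b,f), clear(e,a), clear(e,d), clear(e,f), linked(b), on(b), on(e)}  (35 atoms)
goal ⊆ F2  ⇒  h_max = 2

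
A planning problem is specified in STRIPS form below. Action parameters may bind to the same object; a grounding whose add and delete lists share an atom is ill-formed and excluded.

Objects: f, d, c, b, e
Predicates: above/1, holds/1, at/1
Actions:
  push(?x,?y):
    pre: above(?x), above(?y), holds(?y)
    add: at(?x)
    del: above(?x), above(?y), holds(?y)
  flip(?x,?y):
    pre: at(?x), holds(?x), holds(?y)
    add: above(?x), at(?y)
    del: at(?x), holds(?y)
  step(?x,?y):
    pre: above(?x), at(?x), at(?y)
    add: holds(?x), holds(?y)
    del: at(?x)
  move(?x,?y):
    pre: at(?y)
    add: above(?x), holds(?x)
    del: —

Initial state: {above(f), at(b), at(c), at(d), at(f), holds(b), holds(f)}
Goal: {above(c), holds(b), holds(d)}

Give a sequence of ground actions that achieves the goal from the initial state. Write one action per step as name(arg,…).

1. step(f,d)  →  {above(f), at(b), at(c), at(d), holds(b), holds(d), holds(f)}
2. move(c,d)  →  {above(c), above(f), at(b), at(c), at(d), holds(b), holds(c), holds(d), holds(f)}

step(f,d); move(c,d)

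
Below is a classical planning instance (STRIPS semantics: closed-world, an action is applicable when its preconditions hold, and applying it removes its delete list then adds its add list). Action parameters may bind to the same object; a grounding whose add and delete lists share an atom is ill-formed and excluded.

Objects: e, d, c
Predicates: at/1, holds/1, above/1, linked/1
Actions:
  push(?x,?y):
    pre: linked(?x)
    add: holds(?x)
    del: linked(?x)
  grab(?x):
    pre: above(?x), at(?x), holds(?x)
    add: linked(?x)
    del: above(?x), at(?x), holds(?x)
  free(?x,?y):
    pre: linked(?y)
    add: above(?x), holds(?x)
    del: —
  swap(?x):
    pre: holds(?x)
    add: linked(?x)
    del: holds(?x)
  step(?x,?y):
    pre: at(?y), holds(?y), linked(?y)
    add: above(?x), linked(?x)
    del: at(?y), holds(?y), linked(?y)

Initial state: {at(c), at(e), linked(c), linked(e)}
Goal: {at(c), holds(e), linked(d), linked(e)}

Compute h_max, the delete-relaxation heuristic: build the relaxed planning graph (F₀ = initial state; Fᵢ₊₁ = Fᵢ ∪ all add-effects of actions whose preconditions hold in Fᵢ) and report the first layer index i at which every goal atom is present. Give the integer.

2

F0 = init (4 atoms)
F1 = F0 ∪ {above(c), above(d), above(e), holds(c), holds(d), holds(e)}  (10 atoms)
F2 = F1 ∪ {linked(d)}  (11 atoms)
goal ⊆ F2  ⇒  h_max = 2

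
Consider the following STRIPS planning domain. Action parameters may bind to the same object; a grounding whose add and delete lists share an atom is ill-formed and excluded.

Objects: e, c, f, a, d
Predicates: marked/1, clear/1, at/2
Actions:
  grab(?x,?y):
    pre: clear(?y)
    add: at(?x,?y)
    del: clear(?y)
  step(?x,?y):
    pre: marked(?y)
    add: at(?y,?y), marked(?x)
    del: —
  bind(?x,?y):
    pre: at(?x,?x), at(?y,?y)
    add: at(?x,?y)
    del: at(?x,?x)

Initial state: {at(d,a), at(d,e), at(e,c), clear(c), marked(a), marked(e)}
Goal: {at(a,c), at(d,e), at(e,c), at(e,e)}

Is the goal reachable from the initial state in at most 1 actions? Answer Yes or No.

1. grab(a,c)  →  {at(a,c), at(d,a), at(d,e), at(e,c), marked(a), marked(e)}
2. step(e,e)  →  {at(a,c), at(d,a), at(d,e), at(e,c), at(e,e), marked(a), marked(e)}
optimal plan length = 2; 2 > 1

No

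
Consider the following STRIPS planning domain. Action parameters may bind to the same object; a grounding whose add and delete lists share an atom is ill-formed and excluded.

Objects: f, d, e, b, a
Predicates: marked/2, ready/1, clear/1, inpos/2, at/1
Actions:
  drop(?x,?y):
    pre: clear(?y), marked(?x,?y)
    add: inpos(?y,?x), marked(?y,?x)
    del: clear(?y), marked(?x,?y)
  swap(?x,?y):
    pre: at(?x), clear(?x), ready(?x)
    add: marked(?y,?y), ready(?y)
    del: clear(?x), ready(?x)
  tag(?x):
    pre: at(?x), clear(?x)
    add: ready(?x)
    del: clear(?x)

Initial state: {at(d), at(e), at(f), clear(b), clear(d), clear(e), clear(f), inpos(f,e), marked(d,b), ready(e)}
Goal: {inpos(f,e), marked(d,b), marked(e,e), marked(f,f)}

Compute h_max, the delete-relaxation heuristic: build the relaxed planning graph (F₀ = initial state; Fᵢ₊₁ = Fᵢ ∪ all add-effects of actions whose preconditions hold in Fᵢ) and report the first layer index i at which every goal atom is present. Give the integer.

2

F0 = init (10 atoms)
F1 = F0 ∪ {inpos(b,d), marked(a,a), marked(b,b), marked(b,d), marked(d,d), marked(f,f), ready(a), ready(b), ready(d), ready(f)}  (20 atoms)
F2 = F1 ∪ {inpos(d,b), marked(e,e)}  (22 atoms)
goal ⊆ F2  ⇒  h_max = 2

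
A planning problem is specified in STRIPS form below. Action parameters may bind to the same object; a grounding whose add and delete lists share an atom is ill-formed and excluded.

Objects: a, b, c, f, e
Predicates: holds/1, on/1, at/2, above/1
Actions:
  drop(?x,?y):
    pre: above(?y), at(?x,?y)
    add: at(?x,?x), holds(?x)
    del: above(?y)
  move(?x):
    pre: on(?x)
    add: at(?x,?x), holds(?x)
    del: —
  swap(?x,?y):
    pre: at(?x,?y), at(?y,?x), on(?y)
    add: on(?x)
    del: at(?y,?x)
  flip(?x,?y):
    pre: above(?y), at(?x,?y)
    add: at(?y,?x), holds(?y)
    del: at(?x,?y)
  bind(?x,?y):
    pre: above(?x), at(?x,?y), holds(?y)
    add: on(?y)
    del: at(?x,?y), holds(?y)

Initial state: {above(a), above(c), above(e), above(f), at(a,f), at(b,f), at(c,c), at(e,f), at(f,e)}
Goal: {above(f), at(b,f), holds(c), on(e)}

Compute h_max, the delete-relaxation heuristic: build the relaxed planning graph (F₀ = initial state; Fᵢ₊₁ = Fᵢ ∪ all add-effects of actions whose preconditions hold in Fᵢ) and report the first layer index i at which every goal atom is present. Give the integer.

F0 = init (9 atoms)
F1 = F0 ∪ {at(a,a), at(b,b), at(e,e), at(f,a), at(f,b), at(f,f), holds(a), holds(b), holds(c), holds(e), holds(f)}  (20 atoms)
F2 = F1 ∪ {on(a), on(b), on(c), on(e), on(f)}  (25 atoms)
goal ⊆ F2  ⇒  h_max = 2

2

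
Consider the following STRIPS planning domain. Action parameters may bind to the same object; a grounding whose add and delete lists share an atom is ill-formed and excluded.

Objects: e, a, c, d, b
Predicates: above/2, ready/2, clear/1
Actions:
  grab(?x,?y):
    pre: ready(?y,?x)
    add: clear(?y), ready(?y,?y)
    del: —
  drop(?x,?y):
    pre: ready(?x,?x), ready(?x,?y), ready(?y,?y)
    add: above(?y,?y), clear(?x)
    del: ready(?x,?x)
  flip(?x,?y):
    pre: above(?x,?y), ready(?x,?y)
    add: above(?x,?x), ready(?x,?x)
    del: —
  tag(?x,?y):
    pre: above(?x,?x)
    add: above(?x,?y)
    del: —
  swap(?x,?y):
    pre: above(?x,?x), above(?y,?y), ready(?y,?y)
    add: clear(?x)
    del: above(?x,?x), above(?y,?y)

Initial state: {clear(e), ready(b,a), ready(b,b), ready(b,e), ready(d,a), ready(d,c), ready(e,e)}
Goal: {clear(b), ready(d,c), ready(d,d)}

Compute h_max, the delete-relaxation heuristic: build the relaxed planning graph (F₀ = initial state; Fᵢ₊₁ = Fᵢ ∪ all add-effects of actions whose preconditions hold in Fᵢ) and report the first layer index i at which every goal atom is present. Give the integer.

F0 = init (7 atoms)
F1 = F0 ∪ {above(b,b), above(e,e), clear(b), clear(d), ready(d,d)}  (12 atoms)
goal ⊆ F1  ⇒  h_max = 1

1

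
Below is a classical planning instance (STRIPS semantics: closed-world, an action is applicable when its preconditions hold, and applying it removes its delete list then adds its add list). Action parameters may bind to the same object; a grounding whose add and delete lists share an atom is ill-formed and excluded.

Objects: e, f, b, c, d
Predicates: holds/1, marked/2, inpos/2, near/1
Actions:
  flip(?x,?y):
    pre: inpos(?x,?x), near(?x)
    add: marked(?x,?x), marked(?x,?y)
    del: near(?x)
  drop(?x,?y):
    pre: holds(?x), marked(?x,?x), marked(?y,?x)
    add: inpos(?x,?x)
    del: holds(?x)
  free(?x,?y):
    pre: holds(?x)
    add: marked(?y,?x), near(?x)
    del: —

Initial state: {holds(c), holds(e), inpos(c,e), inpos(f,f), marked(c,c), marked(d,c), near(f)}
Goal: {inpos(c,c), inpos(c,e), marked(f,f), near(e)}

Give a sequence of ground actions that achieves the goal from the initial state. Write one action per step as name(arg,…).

1. flip(f,e)  →  {holds(c), holds(e), inpos(c,e), inpos(f,f), marked(c,c), marked(d,c), marked(f,e), marked(f,f)}
2. drop(c,c)  →  {holds(e), inpos(c,c), inpos(c,e), inpos(f,f), marked(c,c), marked(d,c), marked(f,e), marked(f,f)}
3. free(e,e)  →  {holds(e), inpos(c,c), inpos(c,e), inpos(f,f), marked(c,c), marked(d,c), marked(e,e), marked(f,e), marked(f,f), near(e)}

flip(f,e); drop(c,c); free(e,e)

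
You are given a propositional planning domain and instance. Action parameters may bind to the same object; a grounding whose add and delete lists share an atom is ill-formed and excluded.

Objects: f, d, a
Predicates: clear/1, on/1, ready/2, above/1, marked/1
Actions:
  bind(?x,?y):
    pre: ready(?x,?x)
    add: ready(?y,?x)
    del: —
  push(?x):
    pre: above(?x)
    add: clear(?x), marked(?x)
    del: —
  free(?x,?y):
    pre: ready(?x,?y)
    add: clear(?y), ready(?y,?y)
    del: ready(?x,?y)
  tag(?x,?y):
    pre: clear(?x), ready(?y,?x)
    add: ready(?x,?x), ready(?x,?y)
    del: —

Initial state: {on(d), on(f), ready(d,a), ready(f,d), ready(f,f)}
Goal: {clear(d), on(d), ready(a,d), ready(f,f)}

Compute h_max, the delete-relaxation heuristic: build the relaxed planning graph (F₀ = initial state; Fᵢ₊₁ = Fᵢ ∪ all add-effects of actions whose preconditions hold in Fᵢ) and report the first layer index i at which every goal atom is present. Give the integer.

F0 = init (5 atoms)
F1 = F0 ∪ {clear(a), clear(d), ready(a,a), ready(a,f), ready(d,d), ready(d,f)}  (11 atoms)
F2 = F1 ∪ {clear(f), ready(a,d), ready(f,a)}  (14 atoms)
goal ⊆ F2  ⇒  h_max = 2

2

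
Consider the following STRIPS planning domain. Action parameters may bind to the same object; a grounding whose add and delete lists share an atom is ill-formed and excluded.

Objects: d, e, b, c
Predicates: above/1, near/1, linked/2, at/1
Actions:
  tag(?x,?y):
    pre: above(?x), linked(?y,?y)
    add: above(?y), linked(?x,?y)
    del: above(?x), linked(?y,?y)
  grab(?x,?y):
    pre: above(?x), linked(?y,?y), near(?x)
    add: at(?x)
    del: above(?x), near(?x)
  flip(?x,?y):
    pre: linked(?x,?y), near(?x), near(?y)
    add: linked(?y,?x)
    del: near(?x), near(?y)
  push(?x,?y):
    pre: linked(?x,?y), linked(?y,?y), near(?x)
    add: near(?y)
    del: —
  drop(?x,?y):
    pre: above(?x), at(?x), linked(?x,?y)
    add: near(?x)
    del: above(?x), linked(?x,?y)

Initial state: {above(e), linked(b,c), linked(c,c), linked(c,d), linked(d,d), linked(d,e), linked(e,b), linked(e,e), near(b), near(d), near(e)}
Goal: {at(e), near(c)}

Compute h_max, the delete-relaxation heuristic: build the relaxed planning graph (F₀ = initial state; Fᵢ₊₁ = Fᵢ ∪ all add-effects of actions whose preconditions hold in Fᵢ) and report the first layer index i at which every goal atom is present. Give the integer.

F0 = init (11 atoms)
F1 = F0 ∪ {above(c), above(d), at(e), linked(b,e), linked(e,c), linked(e,d), near(c)}  (18 atoms)
goal ⊆ F1  ⇒  h_max = 1

1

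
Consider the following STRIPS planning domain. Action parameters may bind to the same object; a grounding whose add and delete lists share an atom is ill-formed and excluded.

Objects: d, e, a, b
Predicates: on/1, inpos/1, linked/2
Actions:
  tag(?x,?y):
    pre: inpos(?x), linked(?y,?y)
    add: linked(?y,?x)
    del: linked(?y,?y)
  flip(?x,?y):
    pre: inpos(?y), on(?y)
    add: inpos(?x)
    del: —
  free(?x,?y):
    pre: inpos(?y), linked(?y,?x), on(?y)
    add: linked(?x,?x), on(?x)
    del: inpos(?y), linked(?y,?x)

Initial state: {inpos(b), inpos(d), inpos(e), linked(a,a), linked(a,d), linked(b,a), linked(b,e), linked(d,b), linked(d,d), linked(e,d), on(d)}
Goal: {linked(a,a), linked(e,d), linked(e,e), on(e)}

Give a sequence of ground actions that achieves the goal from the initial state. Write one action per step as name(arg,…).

tag(e,d); free(e,d)

1. tag(e,d)  →  {inpos(b), inpos(d), inpos(e), linked(a,a), linked(a,d), linked(b,a), linked(b,e), linked(d,b), linked(d,e), linked(e,d), on(d)}
2. free(e,d)  →  {inpos(b), inpos(e), linked(a,a), linked(a,d), linked(b,a), linked(b,e), linked(d,b), linked(e,d), linked(e,e), on(d), on(e)}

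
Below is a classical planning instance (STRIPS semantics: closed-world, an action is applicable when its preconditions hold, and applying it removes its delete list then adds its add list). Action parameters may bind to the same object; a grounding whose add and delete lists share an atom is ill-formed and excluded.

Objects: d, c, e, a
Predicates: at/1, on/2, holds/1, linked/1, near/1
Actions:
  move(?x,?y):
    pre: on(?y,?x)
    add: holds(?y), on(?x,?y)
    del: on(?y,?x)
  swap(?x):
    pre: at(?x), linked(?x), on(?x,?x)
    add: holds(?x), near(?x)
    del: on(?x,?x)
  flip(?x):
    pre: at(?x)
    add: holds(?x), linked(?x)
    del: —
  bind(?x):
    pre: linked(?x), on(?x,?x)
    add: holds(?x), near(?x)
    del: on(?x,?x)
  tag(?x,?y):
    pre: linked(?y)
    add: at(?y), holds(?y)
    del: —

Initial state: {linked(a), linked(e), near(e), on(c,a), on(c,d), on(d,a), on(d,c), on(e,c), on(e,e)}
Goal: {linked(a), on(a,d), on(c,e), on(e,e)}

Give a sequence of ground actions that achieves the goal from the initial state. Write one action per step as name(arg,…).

move(c,e); move(a,d)

1. move(c,e)  →  {holds(e), linked(a), linked(e), near(e), on(c,a), on(c,d), on(c,e), on(d,a), on(d,c), on(e,e)}
2. move(a,d)  →  {holds(d), holds(e), linked(a), linked(e), near(e), on(a,d), on(c,a), on(c,d), on(c,e), on(d,c), on(e,e)}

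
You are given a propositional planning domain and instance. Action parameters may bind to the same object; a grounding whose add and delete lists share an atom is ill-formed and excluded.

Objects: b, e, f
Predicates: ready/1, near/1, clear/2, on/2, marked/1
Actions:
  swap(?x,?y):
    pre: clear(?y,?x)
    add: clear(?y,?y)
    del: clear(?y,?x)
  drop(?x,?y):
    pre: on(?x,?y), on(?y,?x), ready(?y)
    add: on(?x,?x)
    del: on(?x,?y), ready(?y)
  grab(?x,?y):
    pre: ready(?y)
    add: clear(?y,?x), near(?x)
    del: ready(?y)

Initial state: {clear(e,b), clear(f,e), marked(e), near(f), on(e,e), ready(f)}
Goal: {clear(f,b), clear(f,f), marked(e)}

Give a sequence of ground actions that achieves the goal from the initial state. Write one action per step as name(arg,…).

1. swap(e,f)  →  {clear(e,b), clear(f,f), marked(e), near(f), on(e,e), ready(f)}
2. grab(b,f)  →  {clear(e,b), clear(f,b), clear(f,f), marked(e), near(b), near(f), on(e,e)}

swap(e,f); grab(b,f)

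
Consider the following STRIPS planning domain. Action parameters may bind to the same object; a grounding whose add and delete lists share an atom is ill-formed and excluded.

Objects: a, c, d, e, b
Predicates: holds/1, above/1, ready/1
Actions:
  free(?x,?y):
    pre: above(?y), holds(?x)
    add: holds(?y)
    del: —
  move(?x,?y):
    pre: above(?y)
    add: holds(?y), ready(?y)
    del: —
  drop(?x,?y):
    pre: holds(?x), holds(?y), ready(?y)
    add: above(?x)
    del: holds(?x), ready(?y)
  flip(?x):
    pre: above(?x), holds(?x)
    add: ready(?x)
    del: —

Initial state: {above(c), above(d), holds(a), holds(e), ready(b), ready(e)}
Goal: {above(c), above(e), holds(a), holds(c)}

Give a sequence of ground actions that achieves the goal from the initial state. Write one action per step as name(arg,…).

1. free(a,c)  →  {above(c), above(d), holds(a), holds(c), holds(e), ready(b), ready(e)}
2. drop(e,e)  →  {above(c), above(d), above(e), holds(a), holds(c), ready(b)}

free(a,c); drop(e,e)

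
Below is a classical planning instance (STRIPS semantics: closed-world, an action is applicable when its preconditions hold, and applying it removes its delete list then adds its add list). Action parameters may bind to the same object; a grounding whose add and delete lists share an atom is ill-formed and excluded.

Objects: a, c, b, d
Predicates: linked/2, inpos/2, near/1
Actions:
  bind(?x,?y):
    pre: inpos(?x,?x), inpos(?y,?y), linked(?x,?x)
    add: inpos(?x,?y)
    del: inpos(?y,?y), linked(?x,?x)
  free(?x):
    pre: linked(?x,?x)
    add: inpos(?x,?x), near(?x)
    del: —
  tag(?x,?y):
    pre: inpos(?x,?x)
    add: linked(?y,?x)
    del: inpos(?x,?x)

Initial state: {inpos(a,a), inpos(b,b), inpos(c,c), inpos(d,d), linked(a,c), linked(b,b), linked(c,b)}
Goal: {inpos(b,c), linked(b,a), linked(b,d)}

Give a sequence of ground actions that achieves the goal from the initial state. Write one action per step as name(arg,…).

1. bind(b,c)  →  {inpos(a,a), inpos(b,b), inpos(b,c), inpos(d,d), linked(a,c), linked(c,b)}
2. tag(a,b)  →  {inpos(b,b), inpos(b,c), inpos(d,d), linked(a,c), linked(b,a), linked(c,b)}
3. tag(d,b)  →  {inpos(b,b), inpos(b,c), linked(a,c), linked(b,a), linked(b,d), linked(c,b)}

bind(b,c); tag(a,b); tag(d,b)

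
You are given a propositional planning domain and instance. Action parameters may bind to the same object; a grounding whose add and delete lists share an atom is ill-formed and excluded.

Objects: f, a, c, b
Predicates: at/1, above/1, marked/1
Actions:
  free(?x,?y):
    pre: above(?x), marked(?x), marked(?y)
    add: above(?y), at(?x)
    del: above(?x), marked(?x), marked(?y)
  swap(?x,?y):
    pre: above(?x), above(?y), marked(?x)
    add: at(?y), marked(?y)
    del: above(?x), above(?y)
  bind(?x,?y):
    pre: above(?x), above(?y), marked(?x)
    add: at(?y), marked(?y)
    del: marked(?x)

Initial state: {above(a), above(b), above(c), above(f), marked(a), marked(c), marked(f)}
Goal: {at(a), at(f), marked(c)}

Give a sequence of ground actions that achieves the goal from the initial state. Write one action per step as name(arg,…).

free(f,a); swap(c,a)

1. free(f,a)  →  {above(a), above(b), above(c), at(f), marked(c)}
2. swap(c,a)  →  {above(b), at(a), at(f), marked(a), marked(c)}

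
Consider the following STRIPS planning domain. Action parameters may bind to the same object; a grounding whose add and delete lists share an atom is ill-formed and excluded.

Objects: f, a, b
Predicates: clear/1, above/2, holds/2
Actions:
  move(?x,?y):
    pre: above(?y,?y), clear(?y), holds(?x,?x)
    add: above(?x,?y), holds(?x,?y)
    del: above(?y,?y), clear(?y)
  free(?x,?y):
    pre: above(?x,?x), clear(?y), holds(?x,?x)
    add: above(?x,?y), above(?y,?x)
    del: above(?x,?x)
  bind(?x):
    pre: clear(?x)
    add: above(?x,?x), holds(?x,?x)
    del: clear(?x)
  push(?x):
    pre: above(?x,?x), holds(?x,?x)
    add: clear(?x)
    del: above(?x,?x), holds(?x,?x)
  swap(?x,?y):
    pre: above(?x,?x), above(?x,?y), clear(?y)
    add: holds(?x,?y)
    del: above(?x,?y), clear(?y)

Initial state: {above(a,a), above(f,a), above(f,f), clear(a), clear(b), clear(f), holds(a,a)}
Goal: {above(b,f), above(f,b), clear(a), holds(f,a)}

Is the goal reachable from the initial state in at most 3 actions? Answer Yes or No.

1. bind(f)  →  {above(a,a), above(f,a), above(f,f), clear(a), clear(b), holds(a,a), holds(f,f)}
2. swap(f,a)  →  {above(a,a), above(f,f), clear(b), holds(a,a), holds(f,a), holds(f,f)}
3. free(f,b)  →  {above(a,a), above(b,f), above(f,b), clear(b), holds(a,a), holds(f,a), holds(f,f)}
4. push(a)  →  {above(b,f), above(f,b), clear(a), clear(b), holds(f,a), holds(f,f)}
optimal plan length = 4; 4 > 3

No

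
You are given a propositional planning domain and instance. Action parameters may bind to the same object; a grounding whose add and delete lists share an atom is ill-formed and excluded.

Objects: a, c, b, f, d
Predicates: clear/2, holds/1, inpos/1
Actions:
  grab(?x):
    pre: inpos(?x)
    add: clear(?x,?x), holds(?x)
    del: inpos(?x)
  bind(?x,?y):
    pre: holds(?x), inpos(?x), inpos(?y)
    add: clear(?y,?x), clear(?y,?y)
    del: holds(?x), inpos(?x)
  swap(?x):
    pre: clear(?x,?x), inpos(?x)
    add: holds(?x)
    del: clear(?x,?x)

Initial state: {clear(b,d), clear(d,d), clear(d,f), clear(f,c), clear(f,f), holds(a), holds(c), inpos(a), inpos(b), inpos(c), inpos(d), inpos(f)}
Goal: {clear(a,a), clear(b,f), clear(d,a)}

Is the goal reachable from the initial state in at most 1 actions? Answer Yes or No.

No

1. bind(c,a)  →  {clear(a,a), clear(a,c), clear(b,d), clear(d,d), clear(d,f), clear(f,c), clear(f,f), holds(a), inpos(a), inpos(b), inpos(d), inpos(f)}
2. bind(a,d)  →  {clear(a,a), clear(a,c), clear(b,d), clear(d,a), clear(d,d), clear(d,f), clear(f,c), clear(f,f), inpos(b), inpos(d), inpos(f)}
3. swap(f)  →  {clear(a,a), clear(a,c), clear(b,d), clear(d,a), clear(d,d), clear(d,f), clear(f,c), holds(f), inpos(b), inpos(d), inpos(f)}
4. bind(f,b)  →  {clear(a,a), clear(a,c), clear(b,b), clear(b,d), clear(b,f), clear(d,a), clear(d,d), clear(d,f), clear(f,c), inpos(b), inpos(d)}
optimal plan length = 4; 4 > 1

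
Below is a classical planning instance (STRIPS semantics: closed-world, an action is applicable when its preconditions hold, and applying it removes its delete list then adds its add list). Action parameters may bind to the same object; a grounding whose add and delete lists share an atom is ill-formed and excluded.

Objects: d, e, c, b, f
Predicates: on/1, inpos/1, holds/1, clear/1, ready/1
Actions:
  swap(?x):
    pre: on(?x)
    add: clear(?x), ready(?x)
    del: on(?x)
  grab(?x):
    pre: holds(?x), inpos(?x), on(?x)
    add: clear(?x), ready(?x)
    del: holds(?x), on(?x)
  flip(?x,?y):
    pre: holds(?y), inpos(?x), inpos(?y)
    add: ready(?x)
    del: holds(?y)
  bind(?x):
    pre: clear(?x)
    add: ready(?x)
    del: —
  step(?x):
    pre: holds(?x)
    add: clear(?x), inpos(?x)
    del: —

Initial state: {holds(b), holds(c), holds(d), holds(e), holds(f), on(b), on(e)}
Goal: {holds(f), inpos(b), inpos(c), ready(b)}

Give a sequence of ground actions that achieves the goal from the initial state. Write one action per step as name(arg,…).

swap(b); step(c); step(b)

1. swap(b)  →  {clear(b), holds(b), holds(c), holds(d), holds(e), holds(f), on(e), ready(b)}
2. step(c)  →  {clear(b), clear(c), holds(b), holds(c), holds(d), holds(e), holds(f), inpos(c), on(e), ready(b)}
3. step(b)  →  {clear(b), clear(c), holds(b), holds(c), holds(d), holds(e), holds(f), inpos(b), inpos(c), on(e), ready(b)}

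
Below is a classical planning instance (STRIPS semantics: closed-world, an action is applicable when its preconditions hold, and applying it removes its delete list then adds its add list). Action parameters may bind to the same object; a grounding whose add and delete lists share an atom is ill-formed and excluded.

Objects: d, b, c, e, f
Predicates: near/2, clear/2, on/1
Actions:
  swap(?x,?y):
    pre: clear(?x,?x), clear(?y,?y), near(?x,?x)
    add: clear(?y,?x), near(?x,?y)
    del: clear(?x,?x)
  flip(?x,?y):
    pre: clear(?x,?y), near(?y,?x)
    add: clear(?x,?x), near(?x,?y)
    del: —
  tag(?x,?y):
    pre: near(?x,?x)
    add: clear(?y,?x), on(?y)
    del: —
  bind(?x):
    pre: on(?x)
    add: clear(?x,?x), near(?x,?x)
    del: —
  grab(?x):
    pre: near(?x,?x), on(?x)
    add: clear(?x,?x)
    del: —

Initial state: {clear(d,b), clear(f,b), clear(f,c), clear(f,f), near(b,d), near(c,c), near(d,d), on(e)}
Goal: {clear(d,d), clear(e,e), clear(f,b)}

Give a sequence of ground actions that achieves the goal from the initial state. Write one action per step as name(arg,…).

flip(d,b); bind(e)

1. flip(d,b)  →  {clear(d,b), clear(d,d), clear(f,b), clear(f,c), clear(f,f), near(b,d), near(c,c), near(d,b), near(d,d), on(e)}
2. bind(e)  →  {clear(d,b), clear(d,d), clear(e,e), clear(f,b), clear(f,c), clear(f,f), near(b,d), near(c,c), near(d,b), near(d,d), near(e,e), on(e)}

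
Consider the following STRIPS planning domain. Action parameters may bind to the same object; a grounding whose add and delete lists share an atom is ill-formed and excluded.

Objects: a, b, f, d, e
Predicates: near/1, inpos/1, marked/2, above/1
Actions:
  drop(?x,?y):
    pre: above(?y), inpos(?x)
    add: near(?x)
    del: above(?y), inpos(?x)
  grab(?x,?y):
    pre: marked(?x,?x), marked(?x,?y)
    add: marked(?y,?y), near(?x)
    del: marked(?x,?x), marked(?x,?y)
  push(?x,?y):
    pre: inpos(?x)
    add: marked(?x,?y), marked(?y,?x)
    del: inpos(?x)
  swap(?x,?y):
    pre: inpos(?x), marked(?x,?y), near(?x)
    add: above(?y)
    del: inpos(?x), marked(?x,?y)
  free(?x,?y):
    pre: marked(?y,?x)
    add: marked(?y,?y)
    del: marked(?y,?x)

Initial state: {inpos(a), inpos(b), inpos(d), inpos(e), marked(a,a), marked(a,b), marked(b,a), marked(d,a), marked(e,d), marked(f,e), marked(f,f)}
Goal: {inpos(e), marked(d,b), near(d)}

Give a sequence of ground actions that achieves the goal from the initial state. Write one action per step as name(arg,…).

push(b,d); push(d,d); grab(d,a)

1. push(b,d)  →  {inpos(a), inpos(d), inpos(e), marked(a,a), marked(a,b), marked(b,a), marked(b,d), marked(d,a), marked(d,b), marked(e,d), marked(f,e), marked(f,f)}
2. push(d,d)  →  {inpos(a), inpos(e), marked(a,a), marked(a,b), marked(b,a), marked(b,d), marked(d,a), marked(d,b), marked(d,d), marked(e,d), marked(f,e), marked(f,f)}
3. grab(d,a)  →  {inpos(a), inpos(e), marked(a,a), marked(a,b), marked(b,a), marked(b,d), marked(d,b), marked(e,d), marked(f,e), marked(f,f), near(d)}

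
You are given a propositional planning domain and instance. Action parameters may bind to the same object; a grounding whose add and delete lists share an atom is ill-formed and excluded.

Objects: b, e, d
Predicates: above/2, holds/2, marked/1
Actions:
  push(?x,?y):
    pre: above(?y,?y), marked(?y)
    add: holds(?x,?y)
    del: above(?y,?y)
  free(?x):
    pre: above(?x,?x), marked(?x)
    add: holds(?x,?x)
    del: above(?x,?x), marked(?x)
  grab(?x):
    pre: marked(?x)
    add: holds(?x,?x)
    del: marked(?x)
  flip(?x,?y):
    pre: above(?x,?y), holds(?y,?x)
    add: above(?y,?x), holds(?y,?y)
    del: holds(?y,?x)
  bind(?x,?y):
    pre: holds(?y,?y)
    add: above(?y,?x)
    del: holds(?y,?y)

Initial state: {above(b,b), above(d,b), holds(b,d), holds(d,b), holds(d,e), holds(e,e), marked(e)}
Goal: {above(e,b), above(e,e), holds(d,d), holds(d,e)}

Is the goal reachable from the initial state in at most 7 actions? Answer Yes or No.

Yes

1. flip(d,b)  →  {above(b,b), above(b,d), above(d,b), holds(b,b), holds(d,b), holds(d,e), holds(e,e), marked(e)}
2. flip(b,d)  →  {above(b,b), above(b,d), above(d,b), holds(b,b), holds(d,d), holds(d,e), holds(e,e), marked(e)}
3. bind(b,e)  →  {above(b,b), above(b,d), above(d,b), above(e,b), holds(b,b), holds(d,d), holds(d,e), marked(e)}
4. grab(e)  →  {above(b,b), above(b,d), above(d,b), above(e,b), holds(b,b), holds(d,d), holds(d,e), holds(e,e)}
5. bind(e,e)  →  {above(b,b), above(b,d), above(d,b), above(e,b), above(e,e), holds(b,b), holds(d,d), holds(d,e)}
optimal plan length = 5; 5 ≤ 7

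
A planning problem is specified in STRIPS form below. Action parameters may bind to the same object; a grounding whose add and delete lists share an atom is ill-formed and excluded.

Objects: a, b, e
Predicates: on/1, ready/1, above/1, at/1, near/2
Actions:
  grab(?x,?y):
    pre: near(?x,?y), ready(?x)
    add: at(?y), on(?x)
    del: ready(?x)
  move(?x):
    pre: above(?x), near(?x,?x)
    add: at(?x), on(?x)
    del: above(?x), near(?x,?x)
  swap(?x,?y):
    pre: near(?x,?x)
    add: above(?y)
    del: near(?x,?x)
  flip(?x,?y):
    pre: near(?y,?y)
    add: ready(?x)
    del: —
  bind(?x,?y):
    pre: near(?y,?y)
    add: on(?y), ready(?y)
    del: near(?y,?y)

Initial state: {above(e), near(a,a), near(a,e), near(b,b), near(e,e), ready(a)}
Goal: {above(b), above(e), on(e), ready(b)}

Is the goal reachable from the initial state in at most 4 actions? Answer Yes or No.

1. swap(a,b)  →  {above(b), above(e), near(a,e), near(b,b), near(e,e), ready(a)}
2. flip(b,b)  →  {above(b), above(e), near(a,e), near(b,b), near(e,e), ready(a), ready(b)}
3. bind(a,e)  →  {above(b), above(e), near(a,e), near(b,b), on(e), ready(a), ready(b), ready(e)}
optimal plan length = 3; 3 ≤ 4

Yes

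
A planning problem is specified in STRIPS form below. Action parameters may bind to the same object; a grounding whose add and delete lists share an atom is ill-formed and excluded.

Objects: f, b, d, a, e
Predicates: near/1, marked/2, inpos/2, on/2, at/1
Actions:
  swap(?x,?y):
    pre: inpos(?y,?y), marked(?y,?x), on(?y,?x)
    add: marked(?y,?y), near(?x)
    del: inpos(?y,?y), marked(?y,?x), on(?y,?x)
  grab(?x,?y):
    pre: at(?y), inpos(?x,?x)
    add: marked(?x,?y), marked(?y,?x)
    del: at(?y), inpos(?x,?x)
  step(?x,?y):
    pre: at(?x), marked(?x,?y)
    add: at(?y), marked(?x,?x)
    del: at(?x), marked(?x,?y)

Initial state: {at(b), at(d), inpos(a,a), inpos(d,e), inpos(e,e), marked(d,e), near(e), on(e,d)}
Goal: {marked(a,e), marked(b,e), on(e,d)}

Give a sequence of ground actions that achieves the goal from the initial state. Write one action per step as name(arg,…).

grab(e,b); step(d,e); grab(a,e)

1. grab(e,b)  →  {at(d), inpos(a,a), inpos(d,e), marked(b,e), marked(d,e), marked(e,b), near(e), on(e,d)}
2. step(d,e)  →  {at(e), inpos(a,a), inpos(d,e), marked(b,e), marked(d,d), marked(e,b), near(e), on(e,d)}
3. grab(a,e)  →  {inpos(d,e), marked(a,e), marked(b,e), marked(d,d), marked(e,a), marked(e,b), near(e), on(e,d)}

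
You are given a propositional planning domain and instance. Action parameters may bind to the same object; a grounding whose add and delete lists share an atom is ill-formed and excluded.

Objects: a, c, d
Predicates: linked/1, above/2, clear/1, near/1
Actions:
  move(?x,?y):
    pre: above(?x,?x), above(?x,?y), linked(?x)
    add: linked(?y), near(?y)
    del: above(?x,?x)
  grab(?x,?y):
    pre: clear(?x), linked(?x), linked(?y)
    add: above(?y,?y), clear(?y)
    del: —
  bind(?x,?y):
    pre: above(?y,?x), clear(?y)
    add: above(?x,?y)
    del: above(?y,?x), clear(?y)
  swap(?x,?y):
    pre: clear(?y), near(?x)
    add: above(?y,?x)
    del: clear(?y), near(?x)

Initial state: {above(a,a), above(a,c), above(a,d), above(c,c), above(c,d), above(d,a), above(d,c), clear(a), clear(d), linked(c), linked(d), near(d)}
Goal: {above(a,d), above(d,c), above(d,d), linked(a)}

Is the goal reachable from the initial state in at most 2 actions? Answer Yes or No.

No

1. grab(d,d)  →  {above(a,a), above(a,c), above(a,d), above(c,c), above(c,d), above(d,a), above(d,c), above(d,d), clear(a), clear(d), linked(c), linked(d), near(d)}
2. move(d,a)  →  {above(a,a), above(a,c), above(a,d), above(c,c), above(c,d), above(d,a), above(d,c), clear(a), clear(d), linked(a), linked(c), linked(d), near(a), near(d)}
3. grab(a,d)  →  {above(a,a), above(a,c), above(a,d), above(c,c), above(c,d), above(d,a), above(d,c), above(d,d), clear(a), clear(d), linked(a), linked(c), linked(d), near(a), near(d)}
optimal plan length = 3; 3 > 2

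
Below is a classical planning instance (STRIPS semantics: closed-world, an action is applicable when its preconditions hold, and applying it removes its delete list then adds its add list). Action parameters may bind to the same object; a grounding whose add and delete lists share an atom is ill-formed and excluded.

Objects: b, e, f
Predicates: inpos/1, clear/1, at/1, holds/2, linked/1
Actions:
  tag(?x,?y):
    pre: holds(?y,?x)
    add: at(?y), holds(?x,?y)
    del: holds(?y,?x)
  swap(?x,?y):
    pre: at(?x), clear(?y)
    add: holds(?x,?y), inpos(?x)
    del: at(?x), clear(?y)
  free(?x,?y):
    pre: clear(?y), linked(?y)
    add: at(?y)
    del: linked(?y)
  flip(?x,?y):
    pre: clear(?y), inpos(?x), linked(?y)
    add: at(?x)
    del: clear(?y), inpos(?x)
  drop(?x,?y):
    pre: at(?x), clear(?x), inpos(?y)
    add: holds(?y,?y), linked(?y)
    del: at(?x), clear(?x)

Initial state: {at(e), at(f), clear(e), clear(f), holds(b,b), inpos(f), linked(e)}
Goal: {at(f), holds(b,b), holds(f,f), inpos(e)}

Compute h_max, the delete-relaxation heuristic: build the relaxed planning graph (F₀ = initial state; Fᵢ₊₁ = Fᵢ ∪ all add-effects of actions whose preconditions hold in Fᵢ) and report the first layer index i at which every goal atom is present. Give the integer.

1

F0 = init (7 atoms)
F1 = F0 ∪ {holds(e,e), holds(e,f), holds(f,e), holds(f,f), inpos(e), linked(f)}  (13 atoms)
goal ⊆ F1  ⇒  h_max = 1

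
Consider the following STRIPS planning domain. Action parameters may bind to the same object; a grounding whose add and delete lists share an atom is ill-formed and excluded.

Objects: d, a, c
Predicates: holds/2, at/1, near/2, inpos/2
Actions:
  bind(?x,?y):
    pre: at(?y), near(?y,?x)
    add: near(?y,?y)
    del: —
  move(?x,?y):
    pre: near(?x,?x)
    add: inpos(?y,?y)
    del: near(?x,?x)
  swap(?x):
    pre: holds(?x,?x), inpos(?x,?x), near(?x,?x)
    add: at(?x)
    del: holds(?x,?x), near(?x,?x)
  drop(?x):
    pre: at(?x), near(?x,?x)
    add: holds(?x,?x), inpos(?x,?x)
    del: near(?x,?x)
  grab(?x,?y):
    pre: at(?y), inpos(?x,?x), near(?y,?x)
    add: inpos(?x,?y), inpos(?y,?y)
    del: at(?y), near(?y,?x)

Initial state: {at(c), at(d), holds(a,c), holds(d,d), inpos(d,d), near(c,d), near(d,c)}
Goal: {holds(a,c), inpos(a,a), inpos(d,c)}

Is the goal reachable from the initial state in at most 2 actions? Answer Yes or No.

No

1. bind(d,c)  →  {at(c), at(d), holds(a,c), holds(d,d), inpos(d,d), near(c,c), near(c,d), near(d,c)}
2. move(c,a)  →  {at(c), at(d), holds(a,c), holds(d,d), inpos(a,a), inpos(d,d), near(c,d), near(d,c)}
3. grab(d,c)  →  {at(d), holds(a,c), holds(d,d), inpos(a,a), inpos(c,c), inpos(d,c), inpos(d,d), near(d,c)}
optimal plan length = 3; 3 > 2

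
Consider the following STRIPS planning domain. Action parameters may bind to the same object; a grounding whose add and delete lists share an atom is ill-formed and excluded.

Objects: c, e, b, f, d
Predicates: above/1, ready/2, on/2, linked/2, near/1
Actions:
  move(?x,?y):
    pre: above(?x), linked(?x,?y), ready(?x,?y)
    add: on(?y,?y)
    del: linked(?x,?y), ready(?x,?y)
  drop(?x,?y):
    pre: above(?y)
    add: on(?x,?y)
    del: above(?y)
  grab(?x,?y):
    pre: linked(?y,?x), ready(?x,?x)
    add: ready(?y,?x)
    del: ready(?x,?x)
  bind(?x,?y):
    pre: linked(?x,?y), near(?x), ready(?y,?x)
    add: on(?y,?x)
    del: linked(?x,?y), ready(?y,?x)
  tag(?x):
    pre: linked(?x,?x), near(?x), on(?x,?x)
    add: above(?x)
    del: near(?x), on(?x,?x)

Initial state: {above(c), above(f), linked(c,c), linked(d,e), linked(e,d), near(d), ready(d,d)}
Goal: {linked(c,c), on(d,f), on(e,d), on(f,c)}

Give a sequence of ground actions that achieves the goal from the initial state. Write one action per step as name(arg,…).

1. drop(f,c)  →  {above(f), linked(c,c), linked(d,e), linked(e,d), near(d), on(f,c), ready(d,d)}
2. drop(d,f)  →  {linked(c,c), linked(d,e), linked(e,d), near(d), on(d,f), on(f,c), ready(d,d)}
3. grab(d,e)  →  {linked(c,c), linked(d,e), linked(e,d), near(d), on(d,f), on(f,c), ready(e,d)}
4. bind(d,e)  →  {linked(c,c), linked(e,d), near(d), on(d,f), on(e,d), on(f,c)}

drop(f,c); drop(d,f); grab(d,e); bind(d,e)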